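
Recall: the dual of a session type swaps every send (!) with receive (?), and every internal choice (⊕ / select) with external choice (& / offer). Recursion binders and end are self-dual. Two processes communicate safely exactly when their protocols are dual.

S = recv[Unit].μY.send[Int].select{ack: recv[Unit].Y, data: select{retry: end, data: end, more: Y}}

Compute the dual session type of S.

recv[Unit] ↦ send[Unit]
  μY ↦ μY  (binder kept)
    send[Int] ↦ recv[Int]
      select{ack,data} ↦ offer{ack,data}  (⊕→&)
        case ack:
          recv[Unit] ↦ send[Unit]
            Y ↦ Y
        case data:
          select{retry,data,more} ↦ offer{retry,data,more}  (⊕→&)
            case retry:
              end ↦ end
            case data:
              end ↦ end
            case more:
              Y ↦ Y

send[Unit].μY.recv[Int].offer{ack: send[Unit].Y, data: offer{retry: end, data: end, more: Y}}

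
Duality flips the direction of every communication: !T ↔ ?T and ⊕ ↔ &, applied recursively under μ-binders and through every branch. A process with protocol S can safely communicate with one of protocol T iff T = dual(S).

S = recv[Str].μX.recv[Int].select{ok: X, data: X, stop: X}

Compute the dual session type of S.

recv[Str] = send[Str]
  μX = μX  (binder kept)
    recv[Int] = send[Int]
      select{ok,data,stop} = offer{ok,data,stop}  (⊕→&)
        case ok:
          X ↦ X
        case data:
          X ↦ X
        case stop:
          X ↦ X

send[Str].μX.send[Int].offer{ok: X, data: X, stop: X}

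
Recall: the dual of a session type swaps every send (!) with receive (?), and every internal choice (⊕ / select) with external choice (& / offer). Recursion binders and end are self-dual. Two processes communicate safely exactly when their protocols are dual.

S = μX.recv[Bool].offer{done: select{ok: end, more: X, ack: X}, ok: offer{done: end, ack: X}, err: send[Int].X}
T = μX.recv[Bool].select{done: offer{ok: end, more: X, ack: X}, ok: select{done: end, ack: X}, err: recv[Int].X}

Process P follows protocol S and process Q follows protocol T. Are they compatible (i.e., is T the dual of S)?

NO

μX vs μX  match (rec unchanged)
  recv[Bool] vs recv[Bool]  ✗ same direction on both sides — not dual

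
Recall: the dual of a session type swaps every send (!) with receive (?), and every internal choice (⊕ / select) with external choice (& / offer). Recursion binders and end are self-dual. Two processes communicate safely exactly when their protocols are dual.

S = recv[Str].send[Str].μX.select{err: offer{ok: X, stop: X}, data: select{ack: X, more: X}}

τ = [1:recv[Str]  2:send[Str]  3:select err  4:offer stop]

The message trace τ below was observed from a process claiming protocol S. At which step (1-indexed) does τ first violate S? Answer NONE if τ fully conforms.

NONE

step 1: recv[Str]  ok  now at send[Str].μX.…
step 2: send[Str]  ok  now at μX.…
step 3: select err  ok  now at offer{ok: μX.…, stop: μX.…}
step 4: offer stop  ok  now at μX.…
all 4 steps conform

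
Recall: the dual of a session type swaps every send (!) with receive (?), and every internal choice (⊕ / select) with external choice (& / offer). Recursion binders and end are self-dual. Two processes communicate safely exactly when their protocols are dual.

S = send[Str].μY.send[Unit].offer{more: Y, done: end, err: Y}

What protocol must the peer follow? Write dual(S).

recv[Str].μY.recv[Unit].select{more: Y, done: end, err: Y}

send[Str] → recv[Str]
  μY → μY  (rec unchanged)
    send[Unit] → recv[Unit]
      offer{more,done,err} → select{more,done,err}  (&→⊕)
        [more]
          Y self-dual
        [done]
          end self-dual
        [err]
          Y self-dual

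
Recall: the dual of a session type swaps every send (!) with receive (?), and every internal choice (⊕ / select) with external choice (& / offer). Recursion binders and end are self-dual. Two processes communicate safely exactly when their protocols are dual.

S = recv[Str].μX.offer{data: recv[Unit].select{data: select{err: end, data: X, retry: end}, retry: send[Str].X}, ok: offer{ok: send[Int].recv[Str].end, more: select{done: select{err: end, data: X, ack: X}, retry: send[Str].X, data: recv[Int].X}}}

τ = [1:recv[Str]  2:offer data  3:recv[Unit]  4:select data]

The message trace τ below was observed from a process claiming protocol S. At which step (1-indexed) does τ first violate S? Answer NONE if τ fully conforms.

NONE

@1 recv[Str]  ✓  cont: μX.…
@2 offer data  ✓  cont: recv[Unit].select{data: select{err: end, data: μX.…, retry: end}, retry: send[Str].μX.…}
@3 recv[Unit]  ✓  cont: select{data: select{err: end, data: μX.…, retry: end}, retry: send[Str].μX.…}
@4 select data  ✓  cont: select{err: end, data: μX.…, retry: end}
τ conforms to S (length 4)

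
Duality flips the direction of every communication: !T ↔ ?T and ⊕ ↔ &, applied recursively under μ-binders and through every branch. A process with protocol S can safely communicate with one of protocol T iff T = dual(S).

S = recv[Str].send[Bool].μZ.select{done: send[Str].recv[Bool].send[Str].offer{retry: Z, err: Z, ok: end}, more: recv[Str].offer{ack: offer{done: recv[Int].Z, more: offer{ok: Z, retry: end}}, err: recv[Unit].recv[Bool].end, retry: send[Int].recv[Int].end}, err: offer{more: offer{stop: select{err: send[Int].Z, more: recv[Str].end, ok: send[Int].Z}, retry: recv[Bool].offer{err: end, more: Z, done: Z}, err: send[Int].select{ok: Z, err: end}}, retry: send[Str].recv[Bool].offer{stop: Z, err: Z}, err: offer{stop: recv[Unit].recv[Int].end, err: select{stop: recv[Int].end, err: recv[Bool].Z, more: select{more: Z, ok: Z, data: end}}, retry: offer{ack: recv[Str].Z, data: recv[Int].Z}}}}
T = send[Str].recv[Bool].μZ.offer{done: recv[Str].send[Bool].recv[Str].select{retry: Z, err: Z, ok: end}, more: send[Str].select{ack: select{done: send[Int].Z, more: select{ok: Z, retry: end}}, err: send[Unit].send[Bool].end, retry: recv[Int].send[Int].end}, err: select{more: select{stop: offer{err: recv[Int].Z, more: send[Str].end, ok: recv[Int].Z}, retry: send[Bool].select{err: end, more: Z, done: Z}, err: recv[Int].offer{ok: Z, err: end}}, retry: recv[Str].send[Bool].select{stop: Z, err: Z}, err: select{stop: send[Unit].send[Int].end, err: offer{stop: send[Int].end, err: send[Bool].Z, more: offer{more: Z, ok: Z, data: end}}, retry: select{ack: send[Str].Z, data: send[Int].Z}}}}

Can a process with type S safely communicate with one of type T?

recv[Str] ‖ send[Str]  match
  send[Bool] ‖ recv[Bool]  match
    μZ ‖ μZ  match (μ self-dual)
      select{done,more,err} ‖ offer{done,more,err}  match labels match
        case done:
          send[Str] ‖ recv[Str]  match
            recv[Bool] ‖ send[Bool]  match
              send[Str] ‖ recv[Str]  match
                offer{retry,err,ok} ‖ select{retry,err,ok}  match labels match
                  case retry:
                    Z ‖ Z  match
                  case err:
                    Z ‖ Z  match
                  case ok:
                    end ‖ end  match
        case more:
          recv[Str] ‖ send[Str]  match
            offer{ack,err,retry} ‖ select{ack,err,retry}  match labels match
              case ack:
                offer{done,more} ‖ select{done,more}  match labels match
                  case done:
                    recv[Int] ‖ send[Int]  match
                      Z ‖ Z  match
                  case more:
                    offer{ok,retry} ‖ select{ok,retry}  match labels match
                      case ok:
                        Z ‖ Z  match
                      case retry:
                        end ‖ end  match
              case err:
                recv[Unit] ‖ send[Unit]  match
                  recv[Bool] ‖ send[Bool]  match
                    end ‖ end  match
              case retry:
                send[Int] ‖ recv[Int]  match
                  recv[Int] ‖ send[Int]  match
                    end ‖ end  match
        case err:
          offer{more,retry,err} ‖ select{more,retry,err}  match labels match
            case more:
              offer{stop,retry,err} ‖ select{stop,retry,err}  match labels match
                case stop:
                  select{err,more,ok} ‖ offer{err,more,ok}  match labels match
                    case err:
                      send[Int] ‖ recv[Int]  match
                        Z ‖ Z  match
                    case more:
                      recv[Str] ‖ send[Str]  match
                        end ‖ end  match
                    case ok:
                      send[Int] ‖ recv[Int]  match
                        Z ‖ Z  match
                case retry:
                  recv[Bool] ‖ send[Bool]  match
                    offer{err,more,done} ‖ select{err,more,done}  match labels match
                      case err:
                        end ‖ end  match
                      case more:
                        Z ‖ Z  match
                      case done:
                        Z ‖ Z  match
                case err:
                  send[Int] ‖ recv[Int]  match
                    select{ok,err} ‖ offer{ok,err}  match labels match
                      case ok:
                        Z ‖ Z  match
                      case err:
                        end ‖ end  match
            case retry:
              send[Str] ‖ recv[Str]  match
                recv[Bool] ‖ send[Bool]  match
                  offer{stop,err} ‖ select{stop,err}  match labels match
                    case stop:
                      Z ‖ Z  match
                    case err:
                      Z ‖ Z  match
            case err:
              offer{stop,err,retry} ‖ select{stop,err,retry}  match labels match
                case stop:
                  recv[Unit] ‖ send[Unit]  match
                    recv[Int] ‖ send[Int]  match
                      end ‖ end  match
                case err:
                  select{stop,err,more} ‖ offer{stop,err,more}  match labels match
                    case stop:
                      recv[Int] ‖ send[Int]  match
                        end ‖ end  match
                    case err:
                      recv[Bool] ‖ send[Bool]  match
                        Z ‖ Z  match
                    case more:
                      select{more,ok,data} ‖ offer{more,ok,data}  match labels match
                        case more:
                          Z ‖ Z  match
                        case ok:
                          Z ‖ Z  match
                        case data:
                          end ‖ end  match
                case retry:
                  offer{ack,data} ‖ select{ack,data}  match labels match
                    case ack:
                      recv[Str] ‖ send[Str]  match
                        Z ‖ Z  match
                    case data:
                      recv[Int] ‖ send[Int]  match
                        Z ‖ Z  match

YES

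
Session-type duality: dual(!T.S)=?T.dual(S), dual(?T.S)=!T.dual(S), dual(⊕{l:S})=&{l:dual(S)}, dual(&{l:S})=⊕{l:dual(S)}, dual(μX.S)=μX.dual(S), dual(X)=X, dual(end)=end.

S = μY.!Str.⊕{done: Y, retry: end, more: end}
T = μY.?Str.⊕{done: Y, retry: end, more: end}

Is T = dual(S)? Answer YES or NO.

μY ‖ μY  ok (μ self-dual)
  !Str ‖ ?Str  ok
    ⊕{done,retry,more} ‖ ⊕{done,retry,more}  ✗ choice polarity not flipped — not dual

NO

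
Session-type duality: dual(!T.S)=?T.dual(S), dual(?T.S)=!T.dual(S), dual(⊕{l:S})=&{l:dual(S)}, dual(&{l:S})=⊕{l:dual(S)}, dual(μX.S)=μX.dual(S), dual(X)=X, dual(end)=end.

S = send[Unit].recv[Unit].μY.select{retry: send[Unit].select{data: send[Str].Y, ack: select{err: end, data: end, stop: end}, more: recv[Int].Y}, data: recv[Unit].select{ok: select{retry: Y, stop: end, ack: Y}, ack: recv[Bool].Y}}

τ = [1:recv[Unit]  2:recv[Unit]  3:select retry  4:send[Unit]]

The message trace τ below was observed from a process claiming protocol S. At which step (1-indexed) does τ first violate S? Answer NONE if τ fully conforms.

1

[1] got recv[Unit], protocol expects send[Unit]  ✗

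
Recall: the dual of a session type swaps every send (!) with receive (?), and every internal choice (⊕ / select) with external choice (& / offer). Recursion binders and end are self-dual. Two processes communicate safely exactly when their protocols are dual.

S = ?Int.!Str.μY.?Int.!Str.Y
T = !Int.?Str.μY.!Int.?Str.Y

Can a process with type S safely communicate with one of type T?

YES

?Int ‖ !Int  match
  !Str ‖ ?Str  match
    μY ‖ μY  match (rec unchanged)
      ?Int ‖ !Int  match
        !Str ‖ ?Str  match
          Y ‖ Y  match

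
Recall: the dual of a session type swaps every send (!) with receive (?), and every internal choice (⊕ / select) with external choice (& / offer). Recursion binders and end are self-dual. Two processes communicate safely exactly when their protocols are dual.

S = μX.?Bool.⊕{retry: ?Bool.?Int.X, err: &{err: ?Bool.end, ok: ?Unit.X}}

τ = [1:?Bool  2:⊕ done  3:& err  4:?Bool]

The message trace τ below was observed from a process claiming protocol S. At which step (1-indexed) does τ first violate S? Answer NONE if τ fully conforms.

2

@1 ?Bool  ✓  state: ⊕{retry: ?Bool.?Int.μX.…, err: &{err: ?Bool.end, ok: ?Unit.μX.…}}
@2 got ⊕ done, protocol expects ⊕ retry or ⊕ err  ✗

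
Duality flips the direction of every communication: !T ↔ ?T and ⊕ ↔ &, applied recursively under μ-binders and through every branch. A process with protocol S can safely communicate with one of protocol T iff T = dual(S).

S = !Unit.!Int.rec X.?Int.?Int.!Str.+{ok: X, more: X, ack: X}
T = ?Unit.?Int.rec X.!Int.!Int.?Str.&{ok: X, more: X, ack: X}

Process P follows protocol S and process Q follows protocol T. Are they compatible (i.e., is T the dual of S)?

YES

!Unit ‖ ?Unit  ✓
  !Int ‖ ?Int  ✓
    rec X ‖ rec X  ✓ (μ self-dual)
      ?Int ‖ !Int  ✓
        ?Int ‖ !Int  ✓
          !Str ‖ ?Str  ✓
            +{ok,more,ack} ‖ &{ok,more,ack}  ✓ label sets agree
              case ok:
                X ‖ X  ✓
              case more:
                X ‖ X  ✓
              case ack:
                X ‖ X  ✓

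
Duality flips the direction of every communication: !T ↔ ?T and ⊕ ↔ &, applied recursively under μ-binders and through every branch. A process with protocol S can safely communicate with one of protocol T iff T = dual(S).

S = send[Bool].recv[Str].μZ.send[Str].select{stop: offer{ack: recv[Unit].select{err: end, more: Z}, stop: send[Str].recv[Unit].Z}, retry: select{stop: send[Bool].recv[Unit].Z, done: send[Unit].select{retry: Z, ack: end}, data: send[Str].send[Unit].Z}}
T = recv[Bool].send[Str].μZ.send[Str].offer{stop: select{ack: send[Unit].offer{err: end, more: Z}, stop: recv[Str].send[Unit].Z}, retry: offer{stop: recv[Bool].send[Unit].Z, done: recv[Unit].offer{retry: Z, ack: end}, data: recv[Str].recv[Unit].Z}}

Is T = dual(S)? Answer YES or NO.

send[Bool] vs recv[Bool]  match
  recv[Str] vs send[Str]  match
    μZ vs μZ  match (binder kept)
      send[Str] vs send[Str]  ✗ same direction on both sides — not dual

NO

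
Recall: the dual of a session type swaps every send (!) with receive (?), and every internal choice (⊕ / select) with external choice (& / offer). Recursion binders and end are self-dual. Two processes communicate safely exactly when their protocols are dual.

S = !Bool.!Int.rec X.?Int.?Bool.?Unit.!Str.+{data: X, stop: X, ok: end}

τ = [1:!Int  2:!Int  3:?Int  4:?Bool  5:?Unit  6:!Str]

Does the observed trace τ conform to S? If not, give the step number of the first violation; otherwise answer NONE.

1

[1] got !Int, protocol expects !Bool  ✗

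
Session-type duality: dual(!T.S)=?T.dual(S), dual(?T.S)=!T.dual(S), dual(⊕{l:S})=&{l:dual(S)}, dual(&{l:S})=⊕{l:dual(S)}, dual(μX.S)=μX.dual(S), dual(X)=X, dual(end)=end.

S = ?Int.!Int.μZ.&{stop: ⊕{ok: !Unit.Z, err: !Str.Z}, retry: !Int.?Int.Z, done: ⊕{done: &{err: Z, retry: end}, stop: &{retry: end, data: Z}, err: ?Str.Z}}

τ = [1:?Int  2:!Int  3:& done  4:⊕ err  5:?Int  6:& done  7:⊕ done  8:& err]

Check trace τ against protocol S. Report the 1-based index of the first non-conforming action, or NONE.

@1 ?Int  match  cont: !Int.μZ.…
@2 !Int  match  cont: μZ.…
@3 & done  match  cont: ⊕{done: &{err: μZ.…, retry: end}, stop: &{retry: end, data: μZ.…}, err: ?Str.μZ.…}
@4 ⊕ err  match  cont: ?Str.μZ.…
@5 got ?Int, protocol expects ?Str  ✗

5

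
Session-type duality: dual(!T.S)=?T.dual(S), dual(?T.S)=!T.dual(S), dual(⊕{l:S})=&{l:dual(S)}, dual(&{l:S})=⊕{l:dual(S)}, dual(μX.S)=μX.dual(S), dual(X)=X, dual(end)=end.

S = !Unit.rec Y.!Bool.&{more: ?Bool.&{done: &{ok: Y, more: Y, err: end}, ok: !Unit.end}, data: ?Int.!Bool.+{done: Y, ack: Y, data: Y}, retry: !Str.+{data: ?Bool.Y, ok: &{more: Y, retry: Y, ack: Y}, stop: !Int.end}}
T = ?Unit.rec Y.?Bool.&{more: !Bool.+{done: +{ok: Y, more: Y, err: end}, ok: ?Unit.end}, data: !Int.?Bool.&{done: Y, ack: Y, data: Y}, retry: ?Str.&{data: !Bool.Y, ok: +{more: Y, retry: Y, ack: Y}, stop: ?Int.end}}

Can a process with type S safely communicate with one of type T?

NO

!Unit ‖ ?Unit  ✓
  rec Y ‖ rec Y  ✓ (μ self-dual)
    !Bool ‖ ?Bool  ✓
      &{more,data,retry} ‖ &{more,data,retry}  ✗ choice polarity not flipped — not dual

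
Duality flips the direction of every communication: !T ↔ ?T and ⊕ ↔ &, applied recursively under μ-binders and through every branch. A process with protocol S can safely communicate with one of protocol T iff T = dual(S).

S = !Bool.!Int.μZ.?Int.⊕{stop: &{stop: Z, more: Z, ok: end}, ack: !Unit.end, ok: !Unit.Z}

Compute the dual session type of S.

?Bool.?Int.μZ.!Int.&{stop: ⊕{stop: Z, more: Z, ok: end}, ack: ?Unit.end, ok: ?Unit.Z}

!Bool = ?Bool
  !Int = ?Int
    μZ = μZ  (μ self-dual)
      ?Int = !Int
        ⊕{stop,ack,ok} = &{stop,ack,ok}  (⊕→&)
          • stop:
            &{stop,more,ok} = ⊕{stop,more,ok}  (offer→select)
              • stop:
                Z self-dual
              • more:
                Z self-dual
              • ok:
                end self-dual
          • ack:
            !Unit = ?Unit
              end self-dual
          • ok:
            !Unit = ?Unit
              Z self-dual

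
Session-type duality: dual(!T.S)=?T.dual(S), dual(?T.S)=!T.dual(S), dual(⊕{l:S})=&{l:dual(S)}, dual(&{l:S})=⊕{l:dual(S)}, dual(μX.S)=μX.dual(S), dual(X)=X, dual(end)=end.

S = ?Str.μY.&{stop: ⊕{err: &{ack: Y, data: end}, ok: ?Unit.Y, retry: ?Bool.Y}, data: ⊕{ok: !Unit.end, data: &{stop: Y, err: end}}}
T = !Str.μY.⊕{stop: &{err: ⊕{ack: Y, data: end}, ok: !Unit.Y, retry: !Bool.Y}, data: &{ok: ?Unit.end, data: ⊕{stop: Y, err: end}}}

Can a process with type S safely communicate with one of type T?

?Str vs !Str  ok
  μY vs μY  ok (rec unchanged)
    &{stop,data} vs ⊕{stop,data}  ok label sets agree
      • stop:
        ⊕{err,ok,retry} vs &{err,ok,retry}  ok label sets agree
          • err:
            &{ack,data} vs ⊕{ack,data}  ok label sets agree
              • ack:
                Y vs Y  ok
              • data:
                end vs end  ok
          • ok:
            ?Unit vs !Unit  ok
              Y vs Y  ok
          • retry:
            ?Bool vs !Bool  ok
              Y vs Y  ok
      • data:
        ⊕{ok,data} vs &{ok,data}  ok label sets agree
          • ok:
            !Unit vs ?Unit  ok
              end vs end  ok
          • data:
            &{stop,err} vs ⊕{stop,err}  ok label sets agree
              • stop:
                Y vs Y  ok
              • err:
                end vs end  ok

YES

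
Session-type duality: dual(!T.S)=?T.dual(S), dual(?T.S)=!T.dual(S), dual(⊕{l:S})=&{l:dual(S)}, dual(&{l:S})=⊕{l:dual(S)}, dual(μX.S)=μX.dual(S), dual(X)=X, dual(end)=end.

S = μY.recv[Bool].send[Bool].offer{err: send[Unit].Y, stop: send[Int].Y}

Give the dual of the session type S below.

μY.send[Bool].recv[Bool].select{err: recv[Unit].Y, stop: recv[Int].Y}

μY ↦ μY  (μ self-dual)
  recv[Bool] ↦ send[Bool]
    send[Bool] ↦ recv[Bool]
      offer{err,stop} ↦ select{err,stop}  (offer→select)
        • err:
          send[Unit] ↦ recv[Unit]
            dual(Y) = Y
        • stop:
          send[Int] ↦ recv[Int]
            dual(Y) = Y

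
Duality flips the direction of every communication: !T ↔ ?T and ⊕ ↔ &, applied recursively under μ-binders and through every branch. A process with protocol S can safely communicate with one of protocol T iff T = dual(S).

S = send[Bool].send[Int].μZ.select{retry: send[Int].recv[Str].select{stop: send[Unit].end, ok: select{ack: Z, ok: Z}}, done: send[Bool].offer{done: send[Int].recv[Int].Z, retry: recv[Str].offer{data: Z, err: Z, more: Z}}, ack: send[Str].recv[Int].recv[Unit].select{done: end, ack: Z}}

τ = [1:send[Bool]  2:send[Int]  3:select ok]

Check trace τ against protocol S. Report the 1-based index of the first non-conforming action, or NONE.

3

@1 send[Bool]  match  residual = send[Int].μZ.…
@2 send[Int]  match  residual = μZ.…
@3 got select ok, protocol expects select retry or select done or select ack  ✗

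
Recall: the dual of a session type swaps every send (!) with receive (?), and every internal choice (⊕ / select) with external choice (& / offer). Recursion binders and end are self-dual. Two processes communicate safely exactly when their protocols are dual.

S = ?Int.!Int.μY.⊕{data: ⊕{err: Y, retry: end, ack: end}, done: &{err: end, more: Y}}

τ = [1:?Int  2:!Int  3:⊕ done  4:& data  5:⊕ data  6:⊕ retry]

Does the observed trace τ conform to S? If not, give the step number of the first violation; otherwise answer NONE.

step 1: ?Int  ✓  state: !Int.μY.…
step 2: !Int  ✓  state: μY.…
step 3: ⊕ done  ✓  state: &{err: end, more: μY.…}
step 4: got & data, protocol expects & err or & more  ✗

4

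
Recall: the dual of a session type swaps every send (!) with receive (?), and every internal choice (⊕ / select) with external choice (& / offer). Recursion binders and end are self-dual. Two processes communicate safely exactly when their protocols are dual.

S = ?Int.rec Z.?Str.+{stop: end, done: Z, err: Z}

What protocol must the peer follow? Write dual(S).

?Int ↦ !Int
  rec Z ↦ rec Z  (μ self-dual)
    ?Str ↦ !Str
      +{stop,done,err} ↦ &{stop,done,err}  (select→offer)
        • stop:
          end self-dual
        • done:
          Z self-dual
        • err:
          Z self-dual

!Int.rec Z.!Str.&{stop: end, done: Z, err: Z}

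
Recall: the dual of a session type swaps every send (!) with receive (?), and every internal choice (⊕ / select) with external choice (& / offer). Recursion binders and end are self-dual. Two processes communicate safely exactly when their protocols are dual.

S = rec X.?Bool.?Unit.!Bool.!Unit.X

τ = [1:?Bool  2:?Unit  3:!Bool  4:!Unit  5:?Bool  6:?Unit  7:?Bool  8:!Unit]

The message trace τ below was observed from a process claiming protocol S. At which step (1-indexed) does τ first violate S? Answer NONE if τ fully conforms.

[1] ?Bool  ok  now at ?Unit.!Bool.!Unit.rec X.…
[2] ?Unit  ok  now at !Bool.!Unit.rec X.…
[3] !Bool  ok  now at !Unit.rec X.…
[4] !Unit  ok  now at rec X.…
[5] ?Bool  ok  now at ?Unit.!Bool.!Unit.rec X.…
[6] ?Unit  ok  now at !Bool.!Unit.rec X.…
[7] got ?Bool, protocol expects !Bool  ✗

7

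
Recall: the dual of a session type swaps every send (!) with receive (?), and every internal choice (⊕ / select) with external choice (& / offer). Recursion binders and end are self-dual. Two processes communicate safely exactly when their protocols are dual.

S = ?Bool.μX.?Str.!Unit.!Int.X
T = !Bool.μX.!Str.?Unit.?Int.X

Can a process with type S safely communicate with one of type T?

YES

?Bool vs !Bool  ok
  μX vs μX  ok (rec unchanged)
    ?Str vs !Str  ok
      !Unit vs ?Unit  ok
        !Int vs ?Int  ok
          X vs X  ok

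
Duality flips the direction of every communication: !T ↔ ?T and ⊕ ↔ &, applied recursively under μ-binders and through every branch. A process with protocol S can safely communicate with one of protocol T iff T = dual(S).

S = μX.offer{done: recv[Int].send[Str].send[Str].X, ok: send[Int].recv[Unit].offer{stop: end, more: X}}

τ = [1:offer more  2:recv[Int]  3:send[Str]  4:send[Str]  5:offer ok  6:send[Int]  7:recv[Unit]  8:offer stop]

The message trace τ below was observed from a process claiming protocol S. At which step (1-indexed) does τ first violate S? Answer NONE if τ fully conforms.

1

[1] got offer more, protocol expects offer done or offer ok  ✗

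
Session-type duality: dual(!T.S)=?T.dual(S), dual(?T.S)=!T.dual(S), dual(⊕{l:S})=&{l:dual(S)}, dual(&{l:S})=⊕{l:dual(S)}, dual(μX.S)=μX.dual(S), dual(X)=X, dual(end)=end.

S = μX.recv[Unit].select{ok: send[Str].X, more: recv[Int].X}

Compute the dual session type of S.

μX.send[Unit].offer{ok: recv[Str].X, more: send[Int].X}

μX → μX  (rec unchanged)
  recv[Unit] → send[Unit]
    select{ok,more} → offer{ok,more}  (⊕→&)
      [ok]
        send[Str] → recv[Str]
          dual(X) = X
      [more]
        recv[Int] → send[Int]
          dual(X) = X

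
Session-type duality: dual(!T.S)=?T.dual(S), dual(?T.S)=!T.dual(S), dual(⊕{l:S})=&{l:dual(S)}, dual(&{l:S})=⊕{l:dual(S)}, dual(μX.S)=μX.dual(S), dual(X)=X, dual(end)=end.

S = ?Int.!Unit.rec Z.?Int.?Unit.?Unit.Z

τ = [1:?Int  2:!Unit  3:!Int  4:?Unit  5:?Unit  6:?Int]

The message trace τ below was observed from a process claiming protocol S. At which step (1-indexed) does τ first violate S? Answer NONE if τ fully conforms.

3

@1 ?Int  ok  state: !Unit.rec Z.…
@2 !Unit  ok  state: rec Z.…
@3 got !Int, protocol expects ?Int  ✗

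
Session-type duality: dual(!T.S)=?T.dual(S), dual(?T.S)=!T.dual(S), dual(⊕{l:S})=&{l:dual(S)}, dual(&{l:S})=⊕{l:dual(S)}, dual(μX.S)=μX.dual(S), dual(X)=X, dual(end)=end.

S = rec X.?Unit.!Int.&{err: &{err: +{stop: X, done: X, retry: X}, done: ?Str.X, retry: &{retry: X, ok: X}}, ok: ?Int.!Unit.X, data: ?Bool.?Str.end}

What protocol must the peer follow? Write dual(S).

rec X.!Unit.?Int.+{err: +{err: &{stop: X, done: X, retry: X}, done: !Str.X, retry: +{retry: X, ok: X}}, ok: !Int.?Unit.X, data: !Bool.!Str.end}

rec X ↦ rec X  (binder kept)
  ?Unit ↦ !Unit
    !Int ↦ ?Int
      &{err,ok,data} ↦ +{err,ok,data}  (&→⊕)
        • err:
          &{err,done,retry} ↦ +{err,done,retry}  (&→⊕)
            • err:
              +{stop,done,retry} ↦ &{stop,done,retry}  (select→offer)
                • stop:
                  X self-dual
                • done:
                  X self-dual
                • retry:
                  X self-dual
            • done:
              ?Str ↦ !Str
                X self-dual
            • retry:
              &{retry,ok} ↦ +{retry,ok}  (&→⊕)
                • retry:
                  X self-dual
                • ok:
                  X self-dual
        • ok:
          ?Int ↦ !Int
            !Unit ↦ ?Unit
              X self-dual
        • data:
          ?Bool ↦ !Bool
            ?Str ↦ !Str
              end self-dual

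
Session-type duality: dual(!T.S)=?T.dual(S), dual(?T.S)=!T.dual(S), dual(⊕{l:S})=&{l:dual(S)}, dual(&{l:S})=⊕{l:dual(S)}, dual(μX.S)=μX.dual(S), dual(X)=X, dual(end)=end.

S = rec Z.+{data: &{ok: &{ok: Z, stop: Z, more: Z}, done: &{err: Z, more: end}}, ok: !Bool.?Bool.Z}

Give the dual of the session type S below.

rec Z → rec Z  (rec unchanged)
  +{data,ok} → &{data,ok}  (internal→external)
    [data]
      &{ok,done} → +{ok,done}  (external→internal)
        [ok]
          &{ok,stop,more} → +{ok,stop,more}  (external→internal)
            [ok]
              dual(Z) = Z
            [stop]
              dual(Z) = Z
            [more]
              dual(Z) = Z
        [done]
          &{err,more} → +{err,more}  (external→internal)
            [err]
              dual(Z) = Z
            [more]
              dual(end) = end
    [ok]
      !Bool → ?Bool
        ?Bool → !Bool
          dual(Z) = Z

rec Z.&{data: +{ok: +{ok: Z, stop: Z, more: Z}, done: +{err: Z, more: end}}, ok: ?Bool.!Bool.Z}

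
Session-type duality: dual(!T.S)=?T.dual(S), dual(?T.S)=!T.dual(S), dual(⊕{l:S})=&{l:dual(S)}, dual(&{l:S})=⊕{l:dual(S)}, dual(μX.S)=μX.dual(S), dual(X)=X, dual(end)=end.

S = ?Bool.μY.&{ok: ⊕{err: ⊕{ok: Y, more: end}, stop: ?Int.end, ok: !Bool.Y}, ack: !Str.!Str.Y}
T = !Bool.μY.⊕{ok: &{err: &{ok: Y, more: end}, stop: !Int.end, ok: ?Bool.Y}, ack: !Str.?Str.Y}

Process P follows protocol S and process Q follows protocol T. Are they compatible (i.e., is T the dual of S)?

NO

?Bool | !Bool  ✓
  μY | μY  ✓ (binder kept)
    &{ok,ack} | ⊕{ok,ack}  ✓ same labels
      • ok:
        ⊕{err,stop,ok} | &{err,stop,ok}  ✓ same labels
          • err:
            ⊕{ok,more} | &{ok,more}  ✓ same labels
              • ok:
                Y | Y  ✓
              • more:
                end | end  ✓
          • stop:
            ?Int | !Int  ✓
              end | end  ✓
          • ok:
            !Bool | ?Bool  ✓
              Y | Y  ✓
      • ack:
        !Str | !Str  ✗ same direction on both sides — not dual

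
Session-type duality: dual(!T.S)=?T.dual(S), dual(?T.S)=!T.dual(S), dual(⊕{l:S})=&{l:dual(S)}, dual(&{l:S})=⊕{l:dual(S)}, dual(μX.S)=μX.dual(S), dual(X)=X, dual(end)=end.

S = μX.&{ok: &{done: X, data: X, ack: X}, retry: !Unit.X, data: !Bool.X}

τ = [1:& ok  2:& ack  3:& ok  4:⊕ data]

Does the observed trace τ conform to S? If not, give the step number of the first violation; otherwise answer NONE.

4

step 1: & ok  ok  cont: &{done: μX.…, data: μX.…, ack: μX.…}
step 2: & ack  ok  cont: μX.…
step 3: & ok  ok  cont: &{done: μX.…, data: μX.…, ack: μX.…}
step 4: got ⊕ data, protocol expects & done or & data or & ack  ✗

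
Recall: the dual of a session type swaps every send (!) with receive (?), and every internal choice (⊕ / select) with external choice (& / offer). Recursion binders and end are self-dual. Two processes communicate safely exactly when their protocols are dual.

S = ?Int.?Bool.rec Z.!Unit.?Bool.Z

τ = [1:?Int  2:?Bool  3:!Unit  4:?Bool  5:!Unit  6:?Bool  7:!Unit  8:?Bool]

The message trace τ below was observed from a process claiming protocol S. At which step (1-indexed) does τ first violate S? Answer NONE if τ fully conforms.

NONE

step 1: ?Int  match  now at ?Bool.rec Z.…
step 2: ?Bool  match  now at rec Z.…
step 3: !Unit  match  now at ?Bool.rec Z.…
step 4: ?Bool  match  now at rec Z.…
step 5: !Unit  match  now at ?Bool.rec Z.…
step 6: ?Bool  match  now at rec Z.…
step 7: !Unit  match  now at ?Bool.rec Z.…
step 8: ?Bool  match  now at rec Z.…
τ conforms to S (length 8)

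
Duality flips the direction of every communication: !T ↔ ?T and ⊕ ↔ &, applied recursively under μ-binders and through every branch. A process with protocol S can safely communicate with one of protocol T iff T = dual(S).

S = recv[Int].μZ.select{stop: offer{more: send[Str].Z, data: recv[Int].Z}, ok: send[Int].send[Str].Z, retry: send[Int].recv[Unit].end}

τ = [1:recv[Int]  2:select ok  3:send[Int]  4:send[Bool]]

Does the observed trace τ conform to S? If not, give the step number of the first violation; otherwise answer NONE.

step 1: recv[Int]  ✓  now at μZ.…
step 2: select ok  ✓  now at send[Int].send[Str].μZ.…
step 3: send[Int]  ✓  now at send[Str].μZ.…
step 4: got send[Bool], protocol expects send[Str]  ✗

4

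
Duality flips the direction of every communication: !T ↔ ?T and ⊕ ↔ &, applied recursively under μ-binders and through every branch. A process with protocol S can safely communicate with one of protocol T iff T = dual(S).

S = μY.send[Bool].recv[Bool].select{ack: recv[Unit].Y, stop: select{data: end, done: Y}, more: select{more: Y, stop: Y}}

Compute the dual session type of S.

μY = μY  (binder kept)
  send[Bool] = recv[Bool]
    recv[Bool] = send[Bool]
      select{ack,stop,more} = offer{ack,stop,more}  (⊕→&)
        • ack:
          recv[Unit] = send[Unit]
            dual(Y) = Y
        • stop:
          select{data,done} = offer{data,done}  (⊕→&)
            • data:
              dual(end) = end
            • done:
              dual(Y) = Y
        • more:
          select{more,stop} = offer{more,stop}  (⊕→&)
            • more:
              dual(Y) = Y
            • stop:
              dual(Y) = Y

μY.recv[Bool].send[Bool].offer{ack: send[Unit].Y, stop: offer{data: end, done: Y}, more: offer{more: Y, stop: Y}}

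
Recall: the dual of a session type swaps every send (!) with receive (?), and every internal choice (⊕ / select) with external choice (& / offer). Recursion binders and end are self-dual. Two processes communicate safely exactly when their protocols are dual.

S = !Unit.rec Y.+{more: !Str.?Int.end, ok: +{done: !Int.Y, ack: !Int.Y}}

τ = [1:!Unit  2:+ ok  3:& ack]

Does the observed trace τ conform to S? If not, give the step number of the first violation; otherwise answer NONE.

step 1: !Unit  ✓  state: rec Y.…
step 2: + ok  ✓  state: +{done: !Int.rec Y.…, ack: !Int.rec Y.…}
step 3: got & ack, protocol expects + done or + ack  ✗

3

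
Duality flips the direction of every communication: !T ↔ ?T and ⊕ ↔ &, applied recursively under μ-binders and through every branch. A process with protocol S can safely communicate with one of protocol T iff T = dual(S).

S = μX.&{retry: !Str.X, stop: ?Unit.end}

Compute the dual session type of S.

μX.⊕{retry: ?Str.X, stop: !Unit.end}

μX → μX  (rec unchanged)
  &{retry,stop} → ⊕{retry,stop}  (external→internal)
    case retry:
      !Str → ?Str
        X self-dual
    case stop:
      ?Unit → !Unit
        end self-dual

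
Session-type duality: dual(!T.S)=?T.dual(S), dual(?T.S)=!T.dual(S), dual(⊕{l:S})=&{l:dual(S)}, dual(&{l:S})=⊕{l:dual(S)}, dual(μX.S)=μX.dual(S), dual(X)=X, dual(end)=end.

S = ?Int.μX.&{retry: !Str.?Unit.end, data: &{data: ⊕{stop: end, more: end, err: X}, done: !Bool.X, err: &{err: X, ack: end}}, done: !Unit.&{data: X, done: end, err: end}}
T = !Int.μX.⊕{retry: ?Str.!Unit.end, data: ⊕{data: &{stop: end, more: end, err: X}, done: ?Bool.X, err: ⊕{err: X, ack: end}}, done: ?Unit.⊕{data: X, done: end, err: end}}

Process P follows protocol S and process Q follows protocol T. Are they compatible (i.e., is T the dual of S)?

YES

?Int | !Int  ok
  μX | μX  ok (rec unchanged)
    &{retry,data,done} | ⊕{retry,data,done}  ok label sets agree
      case retry:
        !Str | ?Str  ok
          ?Unit | !Unit  ok
            end | end  ok
      case data:
        &{data,done,err} | ⊕{data,done,err}  ok label sets agree
          case data:
            ⊕{stop,more,err} | &{stop,more,err}  ok label sets agree
              case stop:
                end | end  ok
              case more:
                end | end  ok
              case err:
                X | X  ok
          case done:
            !Bool | ?Bool  ok
              X | X  ok
          case err:
            &{err,ack} | ⊕{err,ack}  ok label sets agree
              case err:
                X | X  ok
              case ack:
                end | end  ok
      case done:
        !Unit | ?Unit  ok
          &{data,done,err} | ⊕{data,done,err}  ok label sets agree
            case data:
              X | X  ok
            case done:
              end | end  ok
            case err:
              end | end  ok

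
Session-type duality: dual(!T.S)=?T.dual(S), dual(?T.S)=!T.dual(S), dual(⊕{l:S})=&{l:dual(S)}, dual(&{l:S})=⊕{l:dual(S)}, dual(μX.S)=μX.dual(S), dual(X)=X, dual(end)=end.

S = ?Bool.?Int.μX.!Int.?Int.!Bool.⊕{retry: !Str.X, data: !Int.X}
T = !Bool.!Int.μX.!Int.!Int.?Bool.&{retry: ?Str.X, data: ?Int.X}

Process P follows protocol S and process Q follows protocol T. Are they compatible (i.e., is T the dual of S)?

NO

?Bool ‖ !Bool  ok
  ?Int ‖ !Int  ok
    μX ‖ μX  ok (μ self-dual)
      !Int ‖ !Int  ✗ same direction on both sides — not dual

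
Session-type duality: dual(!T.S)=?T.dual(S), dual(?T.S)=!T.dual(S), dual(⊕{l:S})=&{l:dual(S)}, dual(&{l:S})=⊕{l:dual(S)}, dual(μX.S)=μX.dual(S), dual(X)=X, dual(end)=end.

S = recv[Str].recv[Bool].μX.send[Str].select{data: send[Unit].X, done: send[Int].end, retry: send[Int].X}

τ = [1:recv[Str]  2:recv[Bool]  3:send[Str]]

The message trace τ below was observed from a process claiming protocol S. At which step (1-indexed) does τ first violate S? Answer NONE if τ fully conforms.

NONE

[1] recv[Str]  ok  now at recv[Bool].μX.…
[2] recv[Bool]  ok  now at μX.…
[3] send[Str]  ok  now at select{data: send[Unit].μX.…, done: send[Int].end, retry: send[Int].μX.…}
all 3 steps conform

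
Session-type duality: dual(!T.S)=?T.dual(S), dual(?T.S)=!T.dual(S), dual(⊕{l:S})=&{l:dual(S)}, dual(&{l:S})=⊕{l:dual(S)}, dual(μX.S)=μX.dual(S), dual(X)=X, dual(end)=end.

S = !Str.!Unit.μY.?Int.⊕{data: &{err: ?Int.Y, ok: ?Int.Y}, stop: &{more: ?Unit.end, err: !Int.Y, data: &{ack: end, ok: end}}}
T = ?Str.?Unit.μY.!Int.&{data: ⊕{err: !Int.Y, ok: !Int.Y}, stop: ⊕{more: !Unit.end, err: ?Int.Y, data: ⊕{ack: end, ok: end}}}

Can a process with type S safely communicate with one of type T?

YES

!Str vs ?Str  ✓
  !Unit vs ?Unit  ✓
    μY vs μY  ✓ (μ self-dual)
      ?Int vs !Int  ✓
        ⊕{data,stop} vs &{data,stop}  ✓ same labels
          [data]
            &{err,ok} vs ⊕{err,ok}  ✓ same labels
              [err]
                ?Int vs !Int  ✓
                  Y vs Y  ✓
              [ok]
                ?Int vs !Int  ✓
                  Y vs Y  ✓
          [stop]
            &{more,err,data} vs ⊕{more,err,data}  ✓ same labels
              [more]
                ?Unit vs !Unit  ✓
                  end vs end  ✓
              [err]
                !Int vs ?Int  ✓
                  Y vs Y  ✓
              [data]
                &{ack,ok} vs ⊕{ack,ok}  ✓ same labels
                  [ack]
                    end vs end  ✓
                  [ok]
                    end vs end  ✓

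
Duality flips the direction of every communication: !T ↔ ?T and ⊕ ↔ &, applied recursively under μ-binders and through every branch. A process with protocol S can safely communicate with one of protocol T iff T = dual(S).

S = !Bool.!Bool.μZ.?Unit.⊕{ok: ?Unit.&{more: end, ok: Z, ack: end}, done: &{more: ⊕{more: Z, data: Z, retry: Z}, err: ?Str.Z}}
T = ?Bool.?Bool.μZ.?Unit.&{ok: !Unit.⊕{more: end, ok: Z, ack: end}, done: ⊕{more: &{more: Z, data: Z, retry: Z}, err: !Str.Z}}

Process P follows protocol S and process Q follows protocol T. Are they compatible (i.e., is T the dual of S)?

!Bool vs ?Bool  ✓
  !Bool vs ?Bool  ✓
    μZ vs μZ  ✓ (μ self-dual)
      ?Unit vs ?Unit  ✗ same direction on both sides — not dual

NO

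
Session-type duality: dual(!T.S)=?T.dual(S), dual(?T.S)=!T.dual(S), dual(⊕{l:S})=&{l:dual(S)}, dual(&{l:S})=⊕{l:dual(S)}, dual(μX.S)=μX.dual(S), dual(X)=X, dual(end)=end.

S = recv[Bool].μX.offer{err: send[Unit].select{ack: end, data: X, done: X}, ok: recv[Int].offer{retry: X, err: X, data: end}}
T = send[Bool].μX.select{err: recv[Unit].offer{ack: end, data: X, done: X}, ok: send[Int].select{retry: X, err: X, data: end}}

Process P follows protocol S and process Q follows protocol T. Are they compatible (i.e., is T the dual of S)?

recv[Bool] vs send[Bool]  ✓
  μX vs μX  ✓ (rec unchanged)
    offer{err,ok} vs select{err,ok}  ✓ labels match
      case err:
        send[Unit] vs recv[Unit]  ✓
          select{ack,data,done} vs offer{ack,data,done}  ✓ labels match
            case ack:
              end vs end  ✓
            case data:
              X vs X  ✓
            case done:
              X vs X  ✓
      case ok:
        recv[Int] vs send[Int]  ✓
          offer{retry,err,data} vs select{retry,err,data}  ✓ labels match
            case retry:
              X vs X  ✓
            case err:
              X vs X  ✓
            case data:
              end vs end  ✓

YES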